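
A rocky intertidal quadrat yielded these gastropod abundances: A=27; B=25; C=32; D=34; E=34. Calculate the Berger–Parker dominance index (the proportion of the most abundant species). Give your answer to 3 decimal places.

Total N = 27+25+32+34+34 = 152, so the proportions are 0.17763, 0.16447, 0.21053, 0.22368, 0.22368 (working shown to 5 dp, full precision carried).
The largest proportion is 0.22368, i.e. d = 0.224 to 3 decimal places.

0.224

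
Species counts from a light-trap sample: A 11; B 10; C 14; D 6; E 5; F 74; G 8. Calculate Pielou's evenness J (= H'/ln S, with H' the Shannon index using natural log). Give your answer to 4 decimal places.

Total N = 11+10+14+6+5+74+8 = 128, so the proportions are 0.085938, 0.078125, 0.109375, 0.046875, 0.039062, 0.578125, 0.0625 (working shown to 6 dp, full precision carried).
H' = −Σ pᵢ ln pᵢ = −((-0.210902) + (-0.199175) + (-0.242044) + (-0.143450) + (-0.126664) + (-0.316792) + (-0.173287)) = 1.412315.
With S = 7 species, ln S = 1.945910, so J = 1.412315/1.945910 = 0.725786, i.e. 0.7258 to 4 decimal places.

0.7258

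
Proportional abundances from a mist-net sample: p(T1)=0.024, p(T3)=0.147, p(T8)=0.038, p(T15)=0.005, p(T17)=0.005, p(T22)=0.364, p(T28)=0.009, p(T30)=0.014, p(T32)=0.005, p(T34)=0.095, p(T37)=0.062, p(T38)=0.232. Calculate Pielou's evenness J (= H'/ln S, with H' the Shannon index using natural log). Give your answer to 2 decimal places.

0.72

H' = −Σ pᵢ ln pᵢ = −((-0.0895) + (-0.2818) + (-0.1243) + (-0.0265) + (-0.0265) + (-0.3679) + (-0.0424) + (-0.0598) + (-0.0265) + (-0.2236) + (-0.1724) + (-0.3390)) = 1.7801 (working shown to 4 dp, full precision carried).
With S = 12 species, ln S = 2.4849, so J = 1.7801/2.4849 = 0.7164, i.e. 0.72 to 2 decimal places.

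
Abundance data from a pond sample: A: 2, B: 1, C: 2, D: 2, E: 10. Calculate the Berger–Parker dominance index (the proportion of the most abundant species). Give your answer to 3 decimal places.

0.588

Total N = 2+1+2+2+10 = 17, so the proportions are 0.11765, 0.05882, 0.11765, 0.11765, 0.58824 (working shown to 5 dp, full precision carried).
The largest proportion is 0.58824, i.e. d = 0.588 to 3 decimal places.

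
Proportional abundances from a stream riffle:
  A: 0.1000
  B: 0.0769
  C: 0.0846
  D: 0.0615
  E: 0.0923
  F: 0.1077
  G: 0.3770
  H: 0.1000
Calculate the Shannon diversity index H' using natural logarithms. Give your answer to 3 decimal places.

Each pᵢ ln pᵢ term (working shown to 5 dp, full precision carried): 0.1×(-2.30259)=-0.23026, 0.0769×(-2.56525)=-0.19727, 0.0846×(-2.46982)=-0.20895, 0.0615×(-2.78872)=-0.17151, 0.0923×(-2.38271)=-0.21992, 0.1077×(-2.22841)=-0.24000, 0.377×(-0.97551)=-0.36777, 0.1×(-2.30259)=-0.23026.
Sum = -1.86593, so H' = 1.866.

1.866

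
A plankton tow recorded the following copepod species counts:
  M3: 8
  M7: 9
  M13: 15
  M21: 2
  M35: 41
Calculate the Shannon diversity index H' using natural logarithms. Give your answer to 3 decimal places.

1.242

Total N = 8+9+15+2+41 = 75, so the proportions are 0.10667, 0.12, 0.2, 0.02667, 0.54667 (working shown to 5 dp, full precision carried).
Each pᵢ ln pᵢ term: 0.10667×(-2.23805)=-0.23872, 0.12×(-2.12026)=-0.25443, 0.2×(-1.60944)=-0.32189, 0.02667×(-3.62434)=-0.09665, 0.54667×(-0.60392)=-0.33014.
Sum = -1.24183, so H' = 1.242.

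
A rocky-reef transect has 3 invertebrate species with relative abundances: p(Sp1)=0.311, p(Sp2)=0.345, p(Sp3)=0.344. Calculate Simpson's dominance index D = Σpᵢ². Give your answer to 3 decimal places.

0.334

D = 0.311² + 0.345² + 0.344² = 0.09672 + 0.11902 + 0.11834 = 0.33408 (working shown to 5 dp, full precision carried).
To 3 decimal places, D = 0.334.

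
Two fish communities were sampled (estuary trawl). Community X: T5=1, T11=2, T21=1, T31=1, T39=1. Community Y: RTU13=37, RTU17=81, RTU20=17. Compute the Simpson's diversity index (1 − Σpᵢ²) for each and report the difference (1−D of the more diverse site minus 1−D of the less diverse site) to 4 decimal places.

Community X: N=6, proportions 0.166667, 0.333333, 0.166667, 0.166667, 0.166667, giving 1−D = 0.777778 (working shown to 6 dp, full precision carried).
Community Y: N=135, proportions 0.274074, 0.6, 0.125926, giving 1−D = 0.549026.
Difference = |0.777778 − 0.549026| = 0.228752, i.e. 0.2288 to 4 decimal places.

0.2288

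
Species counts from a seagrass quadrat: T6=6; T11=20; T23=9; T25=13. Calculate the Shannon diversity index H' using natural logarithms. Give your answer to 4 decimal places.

1.2924

Total N = 6+20+9+13 = 48, so the proportions are 0.125, 0.416667, 0.1875, 0.270833 (working shown to 6 dp, full precision carried).
Each pᵢ ln pᵢ term: 0.125×(-2.079442)=-0.259930, 0.416667×(-0.875469)=-0.364779, 0.1875×(-1.673976)=-0.313871, 0.270833×(-1.306252)=-0.353776.
Sum = -1.292356, so H' = 1.2924.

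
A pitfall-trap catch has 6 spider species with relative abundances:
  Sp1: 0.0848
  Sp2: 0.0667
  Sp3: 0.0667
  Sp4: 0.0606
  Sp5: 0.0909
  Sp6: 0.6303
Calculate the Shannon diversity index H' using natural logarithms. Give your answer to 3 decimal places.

Each pᵢ ln pᵢ term (working shown to 5 dp, full precision carried): 0.0848×(-2.46746)=-0.20924, 0.0667×(-2.70755)=-0.18059, 0.0667×(-2.70755)=-0.18059, 0.0606×(-2.80346)=-0.16989, 0.0909×(-2.39800)=-0.21798, 0.6303×(-0.46156)=-0.29092.
Sum = -1.24922, so H' = 1.249.

1.249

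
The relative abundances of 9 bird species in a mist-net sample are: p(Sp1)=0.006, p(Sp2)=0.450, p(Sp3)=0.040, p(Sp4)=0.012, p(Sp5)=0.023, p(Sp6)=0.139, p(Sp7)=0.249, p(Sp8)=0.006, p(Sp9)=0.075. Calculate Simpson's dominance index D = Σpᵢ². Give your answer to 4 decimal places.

0.2918

D = 0.006² + 0.45² + 0.04² + 0.012² + 0.023² + 0.139² + 0.249² + 0.006² + 0.075² = 0.000036 + 0.202500 + 0.001600 + 0.000144 + 0.000529 + 0.019321 + 0.062001 + 0.000036 + 0.005625 = 0.291792 (working shown to 6 dp, full precision carried).
To 4 decimal places, D = 0.2918.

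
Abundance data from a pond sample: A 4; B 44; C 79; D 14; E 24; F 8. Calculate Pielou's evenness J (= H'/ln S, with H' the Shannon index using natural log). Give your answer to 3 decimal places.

0.789

Total N = 4+44+79+14+24+8 = 173, so the proportions are 0.02312, 0.25434, 0.45665, 0.08092, 0.13873, 0.04624 (working shown to 5 dp, full precision carried).
H' = −Σ pᵢ ln pᵢ = −((-0.08710) + (-0.34821) + (-0.35794) + (-0.20346) + (-0.27402) + (-0.14214)) = 1.41288.
With S = 6 species, ln S = 1.79176, so J = 1.41288/1.79176 = 0.78854, i.e. 0.789 to 3 decimal places.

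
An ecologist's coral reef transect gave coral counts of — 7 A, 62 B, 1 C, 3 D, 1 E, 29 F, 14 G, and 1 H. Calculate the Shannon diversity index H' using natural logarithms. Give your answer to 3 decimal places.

1.318

Total N = 7+62+1+3+1+29+14+1 = 118, so the proportions are 0.05932, 0.52542, 0.00847, 0.02542, 0.00847, 0.24576, 0.11864, 0.00847 (working shown to 5 dp, full precision carried).
Each pᵢ ln pᵢ term: 0.05932×(-2.82477)=-0.16757, 0.52542×(-0.64355)=-0.33814, 0.00847×(-4.77068)=-0.04043, 0.02542×(-3.67207)=-0.09336, 0.00847×(-4.77068)=-0.04043, 0.24576×(-1.40339)=-0.34490, 0.11864×(-2.13163)=-0.25290, 0.00847×(-4.77068)=-0.04043.
Sum = -1.31816, so H' = 1.318.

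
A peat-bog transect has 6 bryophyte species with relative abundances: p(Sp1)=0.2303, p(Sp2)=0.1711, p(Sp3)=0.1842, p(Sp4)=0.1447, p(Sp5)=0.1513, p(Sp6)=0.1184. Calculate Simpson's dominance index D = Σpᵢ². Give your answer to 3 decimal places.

D = 0.2303² + 0.1711² + 0.1842² + 0.1447² + 0.1513² + 0.1184² = 0.05304 + 0.02928 + 0.03393 + 0.02094 + 0.02289 + 0.01402 = 0.17409 (working shown to 5 dp, full precision carried).
To 3 decimal places, D = 0.174.

0.174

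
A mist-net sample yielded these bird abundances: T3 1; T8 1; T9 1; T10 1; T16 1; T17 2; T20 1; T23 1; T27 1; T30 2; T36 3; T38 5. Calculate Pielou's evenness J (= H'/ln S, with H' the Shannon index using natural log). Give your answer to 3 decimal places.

0.922

Total N = 1+1+1+1+1+2+1+1+1+2+3+5 = 20, so the proportions are 0.05, 0.05, 0.05, 0.05, 0.05, 0.1, 0.05, 0.05, 0.05, 0.1, 0.15, 0.25 (working shown to 5 dp, full precision carried).
H' = −Σ pᵢ ln pᵢ = −((-0.14979) + (-0.14979) + (-0.14979) + (-0.14979) + (-0.14979) + (-0.23026) + (-0.14979) + (-0.14979) + (-0.14979) + (-0.23026) + (-0.28457) + (-0.34657)) = 2.28995.
With S = 12 species, ln S = 2.48491, so J = 2.28995/2.48491 = 0.92154, i.e. 0.922 to 3 decimal places.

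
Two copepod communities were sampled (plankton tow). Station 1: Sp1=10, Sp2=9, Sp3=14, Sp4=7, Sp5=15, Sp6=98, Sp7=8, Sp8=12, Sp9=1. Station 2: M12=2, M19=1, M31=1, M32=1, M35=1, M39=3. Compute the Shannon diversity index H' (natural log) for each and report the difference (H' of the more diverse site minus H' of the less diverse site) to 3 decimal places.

Station 1: N=174, proportions 0.05747, 0.05172, 0.08046, 0.04023, 0.08621, 0.56322, 0.04598, 0.06897, 0.00575, giving H' = 1.53968 (working shown to 5 dp, full precision carried).
Station 2: N=9, proportions 0.22222, 0.11111, 0.11111, 0.11111, 0.11111, 0.33333, giving H' = 1.67699.
Difference = |1.53968 − 1.67699| = 0.13731, i.e. 0.137 to 3 decimal places.

0.137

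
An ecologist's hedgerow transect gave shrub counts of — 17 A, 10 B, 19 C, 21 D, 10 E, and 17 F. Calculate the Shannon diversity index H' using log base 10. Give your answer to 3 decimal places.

0.761

Total N = 17+10+19+21+10+17 = 94, so the proportions are 0.18085, 0.10638, 0.20213, 0.2234, 0.10638, 0.18085 (working shown to 5 dp, full precision carried).
Each pᵢ log₁₀ pᵢ term: 0.18085×(-0.74268)=-0.13431, 0.10638×(-0.97313)=-0.10352, 0.20213×(-0.69437)=-0.14035, 0.2234×(-0.65091)=-0.14542, 0.10638×(-0.97313)=-0.10352, 0.18085×(-0.74268)=-0.13431.
Sum = -0.76145, so H' = 0.761.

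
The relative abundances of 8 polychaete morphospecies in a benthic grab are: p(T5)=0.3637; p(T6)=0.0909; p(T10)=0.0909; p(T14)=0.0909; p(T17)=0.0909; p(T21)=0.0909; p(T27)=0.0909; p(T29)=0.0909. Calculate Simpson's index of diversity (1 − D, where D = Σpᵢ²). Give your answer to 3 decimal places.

D = 0.3637² + 0.0909² + 0.0909² + 0.0909² + 0.0909² + 0.0909² + 0.0909² + 0.0909² = 0.13228 + 0.00826 + 0.00826 + 0.00826 + 0.00826 + 0.00826 + 0.00826 + 0.00826 = 0.19012 (working shown to 5 dp, full precision carried).
So 1 − D = 0.80988, i.e. 0.810 to 3 decimal places.

0.810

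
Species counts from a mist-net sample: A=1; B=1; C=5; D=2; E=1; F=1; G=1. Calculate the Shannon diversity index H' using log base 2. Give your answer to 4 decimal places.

2.4508

Total N = 1+1+5+2+1+1+1 = 12, so the proportions are 0.083333, 0.083333, 0.416667, 0.166667, 0.083333, 0.083333, 0.083333 (working shown to 6 dp, full precision carried).
Each pᵢ log₂ pᵢ term: 0.083333×(-3.584963)=-0.298747, 0.083333×(-3.584963)=-0.298747, 0.416667×(-1.263034)=-0.526264, 0.166667×(-2.584963)=-0.430827, 0.083333×(-3.584963)=-0.298747, 0.083333×(-3.584963)=-0.298747, 0.083333×(-3.584963)=-0.298747.
Sum = -2.450826, so H' = 2.4508.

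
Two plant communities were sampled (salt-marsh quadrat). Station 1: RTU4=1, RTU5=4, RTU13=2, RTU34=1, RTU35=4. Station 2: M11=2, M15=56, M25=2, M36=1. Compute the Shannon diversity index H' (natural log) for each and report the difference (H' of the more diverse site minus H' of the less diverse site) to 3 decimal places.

Station 1: N=12, proportions 0.08333, 0.33333, 0.16667, 0.08333, 0.33333, giving H' = 1.44519 (working shown to 5 dp, full precision carried).
Station 2: N=61, proportions 0.03279, 0.91803, 0.03279, 0.01639, giving H' = 0.37002.
Difference = |1.44519 − 0.37002| = 1.07517, i.e. 1.075 to 3 decimal places.

1.075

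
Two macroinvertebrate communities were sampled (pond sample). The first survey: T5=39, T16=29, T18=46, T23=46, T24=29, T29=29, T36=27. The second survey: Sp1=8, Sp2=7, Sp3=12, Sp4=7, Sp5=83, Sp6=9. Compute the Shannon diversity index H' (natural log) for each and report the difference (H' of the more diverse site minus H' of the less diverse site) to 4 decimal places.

The first survey: N=245, proportions 0.159184, 0.118367, 0.187755, 0.187755, 0.118367, 0.118367, 0.110204, giving H' = 1.921437 (working shown to 6 dp, full precision carried).
The second survey: N=126, proportions 0.063492, 0.055556, 0.095238, 0.055556, 0.65873, 0.071429, giving H' = 1.183616.
Difference = |1.921437 − 1.183616| = 0.737821, i.e. 0.7378 to 4 decimal places.

0.7378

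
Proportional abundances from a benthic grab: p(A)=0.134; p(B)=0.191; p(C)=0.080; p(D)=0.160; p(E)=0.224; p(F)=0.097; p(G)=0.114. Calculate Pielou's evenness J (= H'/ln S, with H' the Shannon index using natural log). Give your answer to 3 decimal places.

H' = −Σ pᵢ ln pᵢ = −((-0.26933) + (-0.31620) + (-0.20206) + (-0.29321) + (-0.33513) + (-0.22631) + (-0.24756)) = 1.88979 (working shown to 5 dp, full precision carried).
With S = 7 species, ln S = 1.94591, so J = 1.88979/1.94591 = 0.97116, i.e. 0.971 to 3 decimal places.

0.971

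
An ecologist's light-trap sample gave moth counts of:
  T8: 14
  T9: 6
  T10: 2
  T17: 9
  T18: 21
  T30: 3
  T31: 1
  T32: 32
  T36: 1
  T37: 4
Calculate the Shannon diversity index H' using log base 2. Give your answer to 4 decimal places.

Total N = 14+6+2+9+21+3+1+32+1+4 = 93, so the proportions are 0.150538, 0.064516, 0.021505, 0.096774, 0.225806, 0.032258, 0.010753, 0.344086, 0.010753, 0.043011 (working shown to 6 dp, full precision carried).
Each pᵢ log₂ pᵢ term: 0.150538×(-2.731804)=-0.411239, 0.064516×(-3.954196)=-0.255109, 0.021505×(-5.539159)=-0.119122, 0.096774×(-3.369234)=-0.326055, 0.225806×(-2.146841)=-0.484771, 0.032258×(-4.954196)=-0.159813, 0.010753×(-6.539159)=-0.070314, 0.344086×(-1.539159)=-0.529603, 0.010753×(-6.539159)=-0.070314, 0.043011×(-4.539159)=-0.195233.
Sum = -2.621571, so H' = 2.6216.

2.6216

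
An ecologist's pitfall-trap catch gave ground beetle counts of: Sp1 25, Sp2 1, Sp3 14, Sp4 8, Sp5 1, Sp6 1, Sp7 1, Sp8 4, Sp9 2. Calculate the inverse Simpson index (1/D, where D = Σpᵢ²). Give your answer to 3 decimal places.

Total N = 25+1+14+8+1+1+1+4+2 = 57, so the proportions are 0.4385965, 0.0175439, 0.245614, 0.1403509, 0.0175439, 0.0175439, 0.0175439, 0.0701754, 0.0350877 (working shown to 7 dp, full precision carried).
D = 0.4385965² + 0.0175439² + 0.245614² + 0.1403509² + 0.0175439² + 0.0175439² + 0.0175439² + 0.0701754² + 0.0350877² = 0.1923669 + 0.0003078 + 0.0603263 + 0.0196984 + 0.0003078 + 0.0003078 + 0.0003078 + 0.0049246 + 0.0012311 = 0.2797784.
So 1/D = 3.57426, i.e. 3.574 to 3 decimal places.

3.574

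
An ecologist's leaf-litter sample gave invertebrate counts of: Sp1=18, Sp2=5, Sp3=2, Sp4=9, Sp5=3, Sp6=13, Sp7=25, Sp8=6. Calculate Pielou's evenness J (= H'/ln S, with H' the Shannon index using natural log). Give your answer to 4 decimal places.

Total N = 18+5+2+9+3+13+25+6 = 81, so the proportions are 0.222222, 0.061728, 0.024691, 0.111111, 0.037037, 0.160494, 0.308642, 0.074074 (working shown to 6 dp, full precision carried).
H' = −Σ pᵢ ln pᵢ = −((-0.334239) + (-0.171914) + (-0.091390) + (-0.244136) + (-0.122068) + (-0.293623) + (-0.362831) + (-0.192792)) = 1.812994.
With S = 8 species, ln S = 2.079442, so J = 1.812994/2.079442 = 0.871866, i.e. 0.8719 to 4 decimal places.

0.8719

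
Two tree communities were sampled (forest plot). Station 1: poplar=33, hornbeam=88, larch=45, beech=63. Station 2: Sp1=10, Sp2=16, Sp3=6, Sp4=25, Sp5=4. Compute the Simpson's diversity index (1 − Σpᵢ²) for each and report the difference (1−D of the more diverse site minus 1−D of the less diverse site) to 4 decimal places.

Station 1: N=229, proportions 0.144105, 0.384279, 0.196507, 0.275109, giving 1−D = 0.717263 (working shown to 6 dp, full precision carried).
Station 2: N=61, proportions 0.163934, 0.262295, 0.098361, 0.409836, 0.065574, giving 1−D = 0.722386.
Difference = |0.717263 − 0.722386| = 0.005123, i.e. 0.0051 to 4 decimal places.

0.0051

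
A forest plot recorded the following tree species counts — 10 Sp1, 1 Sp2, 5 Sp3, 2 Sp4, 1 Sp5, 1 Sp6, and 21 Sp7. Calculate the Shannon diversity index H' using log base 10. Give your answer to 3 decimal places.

0.592

Total N = 10+1+5+2+1+1+21 = 41, so the proportions are 0.2439, 0.02439, 0.12195, 0.04878, 0.02439, 0.02439, 0.5122 (working shown to 5 dp, full precision carried).
Each pᵢ log₁₀ pᵢ term: 0.2439×(-0.61278)=-0.14946, 0.02439×(-1.61278)=-0.03934, 0.12195×(-0.91381)=-0.11144, 0.04878×(-1.31175)=-0.06399, 0.02439×(-1.61278)=-0.03934, 0.02439×(-1.61278)=-0.03934, 0.5122×(-0.29056)=-0.14883.
Sum = -0.59172, so H' = 0.592.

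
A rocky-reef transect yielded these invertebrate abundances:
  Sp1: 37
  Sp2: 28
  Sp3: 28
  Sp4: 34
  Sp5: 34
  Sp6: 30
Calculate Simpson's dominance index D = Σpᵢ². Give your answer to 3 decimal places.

Total N = 37+28+28+34+34+30 = 191, so the proportions are 0.19372, 0.1466, 0.1466, 0.17801, 0.17801, 0.15707 (working shown to 5 dp, full precision carried).
D = 0.19372² + 0.1466² + 0.1466² + 0.17801² + 0.17801² + 0.15707² = 0.03753 + 0.02149 + 0.02149 + 0.03169 + 0.03169 + 0.02467 = 0.16855.
To 3 decimal places, D = 0.169.

0.169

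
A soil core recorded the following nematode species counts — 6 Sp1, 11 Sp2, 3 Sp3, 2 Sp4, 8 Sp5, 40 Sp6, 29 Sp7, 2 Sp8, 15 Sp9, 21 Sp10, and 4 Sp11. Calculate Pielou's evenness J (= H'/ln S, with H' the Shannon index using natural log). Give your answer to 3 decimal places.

0.836

Total N = 6+11+3+2+8+40+29+2+15+21+4 = 141, so the proportions are 0.04255, 0.07801, 0.02128, 0.01418, 0.05674, 0.28369, 0.20567, 0.01418, 0.10638, 0.14894, 0.02837 (working shown to 5 dp, full precision carried).
H' = −Σ pᵢ ln pᵢ = −((-0.13434) + (-0.19900) + (-0.08192) + (-0.06036) + (-0.16280) + (-0.35741) + (-0.32527) + (-0.06036) + (-0.23837) + (-0.28361) + (-0.10106)) = 2.00451.
With S = 11 species, ln S = 2.39790, so J = 2.00451/2.39790 = 0.83595, i.e. 0.836 to 3 decimal places.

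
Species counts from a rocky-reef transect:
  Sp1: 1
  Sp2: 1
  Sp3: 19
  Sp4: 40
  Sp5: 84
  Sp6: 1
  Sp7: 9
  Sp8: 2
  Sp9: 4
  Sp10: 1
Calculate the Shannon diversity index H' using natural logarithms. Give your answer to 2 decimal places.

1.37

Total N = 1+1+19+40+84+1+9+2+4+1 = 162, so the proportions are 0.0062, 0.0062, 0.1173, 0.2469, 0.5185, 0.0062, 0.0556, 0.0123, 0.0247, 0.0062 (working shown to 4 dp, full precision carried).
Each pᵢ ln pᵢ term: 0.0062×(-5.0876)=-0.0314, 0.0062×(-5.0876)=-0.0314, 0.1173×(-2.1432)=-0.2514, 0.2469×(-1.3987)=-0.3454, 0.5185×(-0.6568)=-0.3406, 0.0062×(-5.0876)=-0.0314, 0.0556×(-2.8904)=-0.1606, 0.0123×(-4.3944)=-0.0543, 0.0247×(-3.7013)=-0.0914, 0.0062×(-5.0876)=-0.0314.
Sum = -1.3691, so H' = 1.37.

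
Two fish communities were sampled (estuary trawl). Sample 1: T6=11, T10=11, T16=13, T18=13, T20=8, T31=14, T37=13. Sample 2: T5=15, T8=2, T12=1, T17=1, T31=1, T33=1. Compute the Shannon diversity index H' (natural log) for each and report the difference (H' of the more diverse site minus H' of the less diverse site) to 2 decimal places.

0.89

Sample 1: N=83, proportions 0.1325, 0.1325, 0.1566, 0.1566, 0.0964, 0.1687, 0.1566, giving H' = 1.9325 (working shown to 4 dp, full precision carried).
Sample 2: N=21, proportions 0.7143, 0.0952, 0.0476, 0.0476, 0.0476, 0.0476, giving H' = 1.0442.
Difference = |1.9325 − 1.0442| = 0.8883, i.e. 0.89 to 2 decimal places.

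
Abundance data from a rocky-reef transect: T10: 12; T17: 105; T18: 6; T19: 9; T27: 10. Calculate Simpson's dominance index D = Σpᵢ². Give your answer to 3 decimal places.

0.565

Total N = 12+105+6+9+10 = 142, so the proportions are 0.08451, 0.73944, 0.04225, 0.06338, 0.07042 (working shown to 5 dp, full precision carried).
D = 0.08451² + 0.73944² + 0.04225² + 0.06338² + 0.07042² = 0.00714 + 0.54677 + 0.00179 + 0.00402 + 0.00496 = 0.56467.
To 3 decimal places, D = 0.565.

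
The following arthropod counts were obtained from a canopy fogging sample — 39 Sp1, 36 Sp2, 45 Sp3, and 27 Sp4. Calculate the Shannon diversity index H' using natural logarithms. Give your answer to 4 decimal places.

1.3702

Total N = 39+36+45+27 = 147, so the proportions are 0.265306, 0.244898, 0.306122, 0.183673 (working shown to 6 dp, full precision carried).
Each pᵢ ln pᵢ term: 0.265306×(-1.326871)=-0.352027, 0.244898×(-1.406914)=-0.344550, 0.306122×(-1.183770)=-0.362379, 0.183673×(-1.694596)=-0.311252.
Sum = -1.370208, so H' = 1.3702.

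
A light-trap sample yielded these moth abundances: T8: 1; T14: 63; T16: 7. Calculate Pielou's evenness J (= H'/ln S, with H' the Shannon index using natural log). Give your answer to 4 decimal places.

0.3591

Total N = 1+63+7 = 71, so the proportions are 0.014085, 0.887324, 0.098592 (working shown to 6 dp, full precision carried).
H' = −Σ pᵢ ln pᵢ = −((-0.060038) + (-0.106075) + (-0.228414)) = 0.394527.
With S = 3 species, ln S = 1.098612, so J = 0.394527/1.098612 = 0.359114, i.e. 0.3591 to 4 decimal places.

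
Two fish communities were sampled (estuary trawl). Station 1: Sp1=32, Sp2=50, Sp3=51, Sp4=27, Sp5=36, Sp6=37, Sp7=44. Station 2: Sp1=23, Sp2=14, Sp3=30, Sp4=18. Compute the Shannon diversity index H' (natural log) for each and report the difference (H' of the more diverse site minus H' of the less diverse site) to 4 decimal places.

Station 1: N=277, proportions 0.115523, 0.180505, 0.184116, 0.097473, 0.129964, 0.133574, 0.158845, giving H' = 1.923186 (working shown to 6 dp, full precision carried).
Station 2: N=85, proportions 0.270588, 0.164706, 0.352941, 0.211765, giving H' = 1.347054.
Difference = |1.923186 − 1.347054| = 0.576132, i.e. 0.5761 to 4 decimal places.

0.5761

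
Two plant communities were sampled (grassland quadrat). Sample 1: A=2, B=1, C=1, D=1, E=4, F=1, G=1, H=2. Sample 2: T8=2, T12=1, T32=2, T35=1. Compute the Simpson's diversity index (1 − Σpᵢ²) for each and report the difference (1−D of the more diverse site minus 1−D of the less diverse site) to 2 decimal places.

Sample 1: N=13, proportions 0.1538, 0.0769, 0.0769, 0.0769, 0.3077, 0.0769, 0.0769, 0.1538, giving 1−D = 0.8284 (working shown to 4 dp, full precision carried).
Sample 2: N=6, proportions 0.3333, 0.1667, 0.3333, 0.1667, giving 1−D = 0.7222.
Difference = |0.8284 − 0.7222| = 0.1062, i.e. 0.11 to 2 decimal places.

0.11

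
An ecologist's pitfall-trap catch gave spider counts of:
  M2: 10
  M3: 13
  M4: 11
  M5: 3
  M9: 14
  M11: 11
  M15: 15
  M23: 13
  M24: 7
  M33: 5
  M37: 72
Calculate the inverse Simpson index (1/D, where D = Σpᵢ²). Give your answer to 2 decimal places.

Total N = 10+13+11+3+14+11+15+13+7+5+72 = 174, so the proportions are 0.057471, 0.074713, 0.063218, 0.017241, 0.08046, 0.063218, 0.086207, 0.074713, 0.04023, 0.028736, 0.413793 (working shown to 6 dp, full precision carried).
D = 0.057471² + 0.074713² + 0.063218² + 0.017241² + 0.08046² + 0.063218² + 0.086207² + 0.074713² + 0.04023² + 0.028736² + 0.413793² = 0.003303 + 0.005582 + 0.003997 + 0.000297 + 0.006474 + 0.003997 + 0.007432 + 0.005582 + 0.001618 + 0.000826 + 0.171225 = 0.210332.
So 1/D = 4.7544, i.e. 4.75 to 2 decimal places.

4.75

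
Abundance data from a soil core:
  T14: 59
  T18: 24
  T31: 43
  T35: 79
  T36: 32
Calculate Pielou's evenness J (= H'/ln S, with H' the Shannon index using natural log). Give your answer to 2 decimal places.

0.95

Total N = 59+24+43+79+32 = 237, so the proportions are 0.2489, 0.1013, 0.1814, 0.3333, 0.135 (working shown to 4 dp, full precision carried).
H' = −Σ pᵢ ln pᵢ = −((-0.3462) + (-0.2319) + (-0.3097) + (-0.3662) + (-0.2704)) = 1.5243.
With S = 5 species, ln S = 1.6094, so J = 1.5243/1.6094 = 0.9471, i.e. 0.95 to 2 decimal places.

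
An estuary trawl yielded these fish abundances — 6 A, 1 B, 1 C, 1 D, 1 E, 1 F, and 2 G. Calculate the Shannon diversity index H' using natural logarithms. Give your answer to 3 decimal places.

Total N = 6+1+1+1+1+1+2 = 13, so the proportions are 0.46154, 0.07692, 0.07692, 0.07692, 0.07692, 0.07692, 0.15385 (working shown to 5 dp, full precision carried).
Each pᵢ ln pᵢ term: 0.46154×(-0.77319)=-0.35686, 0.07692×(-2.56495)=-0.19730, 0.07692×(-2.56495)=-0.19730, 0.07692×(-2.56495)=-0.19730, 0.07692×(-2.56495)=-0.19730, 0.07692×(-2.56495)=-0.19730, 0.15385×(-1.87180)=-0.28797.
Sum = -1.63135, so H' = 1.631.

1.631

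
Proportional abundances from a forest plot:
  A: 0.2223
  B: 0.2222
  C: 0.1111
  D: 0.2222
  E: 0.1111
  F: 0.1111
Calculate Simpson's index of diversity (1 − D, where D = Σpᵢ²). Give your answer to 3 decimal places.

0.815

D = 0.2223² + 0.2222² + 0.1111² + 0.2222² + 0.1111² + 0.1111² = 0.04942 + 0.04937 + 0.01234 + 0.04937 + 0.01234 + 0.01234 = 0.18519 (working shown to 5 dp, full precision carried).
So 1 − D = 0.81481, i.e. 0.815 to 3 decimal places.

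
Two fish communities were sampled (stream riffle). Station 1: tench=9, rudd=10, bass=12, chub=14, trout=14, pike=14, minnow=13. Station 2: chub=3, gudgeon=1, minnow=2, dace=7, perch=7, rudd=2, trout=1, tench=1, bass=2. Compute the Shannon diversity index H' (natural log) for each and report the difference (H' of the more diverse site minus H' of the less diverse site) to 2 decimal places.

0.01

Station 1: N=86, proportions 0.1047, 0.1163, 0.1395, 0.1628, 0.1628, 0.1628, 0.1512, giving H' = 1.9334 (working shown to 4 dp, full precision carried).
Station 2: N=26, proportions 0.1154, 0.0385, 0.0769, 0.2692, 0.2692, 0.0769, 0.0385, 0.0385, 0.0769, giving H' = 1.9236.
Difference = |1.9334 − 1.9236| = 0.0098, i.e. 0.01 to 2 decimal places.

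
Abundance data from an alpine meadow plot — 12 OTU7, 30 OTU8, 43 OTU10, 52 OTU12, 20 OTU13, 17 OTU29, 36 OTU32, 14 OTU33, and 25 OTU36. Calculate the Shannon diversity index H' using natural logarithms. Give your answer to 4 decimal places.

Total N = 12+30+43+52+20+17+36+14+25 = 249, so the proportions are 0.048193, 0.120482, 0.172691, 0.208835, 0.080321, 0.068273, 0.144578, 0.056225, 0.100402 (working shown to 6 dp, full precision carried).
Each pᵢ ln pᵢ term: 0.048193×(-3.032546)=-0.146147, 0.120482×(-2.116256)=-0.254971, 0.172691×(-1.756253)=-0.303289, 0.208835×(-1.566209)=-0.327080, 0.080321×(-2.521721)=-0.202548, 0.068273×(-2.684240)=-0.183261, 0.144578×(-1.933934)=-0.279605, 0.056225×(-2.878396)=-0.161838, 0.100402×(-2.298577)=-0.230781.
Sum = -2.089518, so H' = 2.0895.

2.0895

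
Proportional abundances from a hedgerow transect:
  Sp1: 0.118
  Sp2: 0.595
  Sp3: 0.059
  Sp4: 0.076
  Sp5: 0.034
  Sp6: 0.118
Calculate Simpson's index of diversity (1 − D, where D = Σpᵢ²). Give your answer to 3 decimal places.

0.608

D = 0.118² + 0.595² + 0.059² + 0.076² + 0.034² + 0.118² = 0.01392 + 0.35402 + 0.00348 + 0.00578 + 0.00116 + 0.01392 = 0.39229 (working shown to 5 dp, full precision carried).
So 1 − D = 0.60771, i.e. 0.608 to 3 decimal places.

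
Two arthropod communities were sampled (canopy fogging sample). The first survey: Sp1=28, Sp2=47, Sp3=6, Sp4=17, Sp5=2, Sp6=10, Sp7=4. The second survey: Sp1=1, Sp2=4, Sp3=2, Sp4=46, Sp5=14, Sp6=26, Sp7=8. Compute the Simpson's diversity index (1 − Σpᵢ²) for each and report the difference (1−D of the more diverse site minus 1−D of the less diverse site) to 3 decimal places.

The first survey: N=114, proportions 0.24561, 0.41228, 0.05263, 0.14912, 0.01754, 0.08772, 0.03509, giving 1−D = 0.73546 (working shown to 5 dp, full precision carried).
The second survey: N=101, proportions 0.0099, 0.0396, 0.0198, 0.45545, 0.13861, 0.25743, 0.07921, giving 1−D = 0.69876.
Difference = |0.73546 − 0.69876| = 0.03670, i.e. 0.037 to 3 decimal places.

0.037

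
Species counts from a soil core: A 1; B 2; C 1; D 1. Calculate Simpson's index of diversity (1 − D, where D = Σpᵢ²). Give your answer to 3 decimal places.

0.720

Total N = 1+2+1+1 = 5, so the proportions are 0.2, 0.4, 0.2, 0.2 (working shown to 5 dp, full precision carried).
D = 0.2² + 0.4² + 0.2² + 0.2² = 0.04000 + 0.16000 + 0.04000 + 0.04000 = 0.28000.
So 1 − D = 0.72000, i.e. 0.720 to 3 decimal places.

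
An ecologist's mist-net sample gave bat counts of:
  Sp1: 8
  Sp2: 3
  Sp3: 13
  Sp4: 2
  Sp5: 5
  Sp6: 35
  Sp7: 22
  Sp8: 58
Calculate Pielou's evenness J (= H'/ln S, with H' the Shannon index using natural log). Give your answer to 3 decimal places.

0.780

Total N = 8+3+13+2+5+35+22+58 = 146, so the proportions are 0.05479, 0.02055, 0.08904, 0.0137, 0.03425, 0.23973, 0.15068, 0.39726 (working shown to 5 dp, full precision carried).
H' = −Σ pᵢ ln pᵢ = −((-0.15913) + (-0.07983) + (-0.21536) + (-0.05877) + (-0.11555) + (-0.34239) + (-0.28518) + (-0.36674)) = 1.62296.
With S = 8 species, ln S = 2.07944, so J = 1.62296/2.07944 = 0.78048, i.e. 0.780 to 3 decimal places.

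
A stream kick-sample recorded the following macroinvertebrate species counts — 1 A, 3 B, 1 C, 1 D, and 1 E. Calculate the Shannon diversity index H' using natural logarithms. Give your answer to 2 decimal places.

1.48

Total N = 1+3+1+1+1 = 7, so the proportions are 0.1429, 0.4286, 0.1429, 0.1429, 0.1429 (working shown to 4 dp, full precision carried).
Each pᵢ ln pᵢ term: 0.1429×(-1.9459)=-0.2780, 0.4286×(-0.8473)=-0.3631, 0.1429×(-1.9459)=-0.2780, 0.1429×(-1.9459)=-0.2780, 0.1429×(-1.9459)=-0.2780.
Sum = -1.4751, so H' = 1.48.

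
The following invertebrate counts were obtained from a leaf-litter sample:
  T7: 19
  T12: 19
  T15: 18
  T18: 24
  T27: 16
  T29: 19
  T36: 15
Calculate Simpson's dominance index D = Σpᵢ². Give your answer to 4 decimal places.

Total N = 19+19+18+24+16+19+15 = 130, so the proportions are 0.146154, 0.146154, 0.138462, 0.184615, 0.123077, 0.146154, 0.115385 (working shown to 6 dp, full precision carried).
D = 0.146154² + 0.146154² + 0.138462² + 0.184615² + 0.123077² + 0.146154² + 0.115385² = 0.021361 + 0.021361 + 0.019172 + 0.034083 + 0.015148 + 0.021361 + 0.013314 = 0.145799.
To 4 decimal places, D = 0.1458.

0.1458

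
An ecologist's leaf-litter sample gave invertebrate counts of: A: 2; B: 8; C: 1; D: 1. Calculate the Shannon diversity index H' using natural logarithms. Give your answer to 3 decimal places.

0.983

Total N = 2+8+1+1 = 12, so the proportions are 0.16667, 0.66667, 0.08333, 0.08333 (working shown to 5 dp, full precision carried).
Each pᵢ ln pᵢ term: 0.16667×(-1.79176)=-0.29863, 0.66667×(-0.40547)=-0.27031, 0.08333×(-2.48491)=-0.20708, 0.08333×(-2.48491)=-0.20708.
Sum = -0.98309, so H' = 0.983.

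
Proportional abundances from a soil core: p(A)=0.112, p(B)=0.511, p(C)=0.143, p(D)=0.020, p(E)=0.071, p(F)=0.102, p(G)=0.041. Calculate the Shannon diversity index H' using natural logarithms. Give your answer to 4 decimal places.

1.4962

Each pᵢ ln pᵢ term (working shown to 6 dp, full precision carried): 0.112×(-2.189256)=-0.245197, 0.511×(-0.671386)=-0.343078, 0.143×(-1.944911)=-0.278122, 0.02×(-3.912023)=-0.078240, 0.071×(-2.645075)=-0.187800, 0.102×(-2.282782)=-0.232844, 0.041×(-3.194183)=-0.130962.
Sum = -1.496243, so H' = 1.4962.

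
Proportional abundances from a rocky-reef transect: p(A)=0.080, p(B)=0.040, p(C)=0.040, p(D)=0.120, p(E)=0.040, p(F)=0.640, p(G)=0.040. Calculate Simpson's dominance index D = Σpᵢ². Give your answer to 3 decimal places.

0.437

D = 0.08² + 0.04² + 0.04² + 0.12² + 0.04² + 0.64² + 0.04² = 0.00640 + 0.00160 + 0.00160 + 0.01440 + 0.00160 + 0.40960 + 0.00160 = 0.43680 (working shown to 5 dp, full precision carried).
To 3 decimal places, D = 0.437.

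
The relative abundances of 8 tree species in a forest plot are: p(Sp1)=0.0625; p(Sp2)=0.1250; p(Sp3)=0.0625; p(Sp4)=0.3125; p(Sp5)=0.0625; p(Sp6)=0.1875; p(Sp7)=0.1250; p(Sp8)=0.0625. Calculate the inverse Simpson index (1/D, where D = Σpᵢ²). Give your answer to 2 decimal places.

D = 0.0625² + 0.125² + 0.0625² + 0.3125² + 0.0625² + 0.1875² + 0.125² + 0.0625² = 0.003906 + 0.015625 + 0.003906 + 0.097656 + 0.003906 + 0.035156 + 0.015625 + 0.003906 = 0.179688 (working shown to 6 dp, full precision carried).
So 1/D = 5.5652, i.e. 5.57 to 2 decimal places.

5.57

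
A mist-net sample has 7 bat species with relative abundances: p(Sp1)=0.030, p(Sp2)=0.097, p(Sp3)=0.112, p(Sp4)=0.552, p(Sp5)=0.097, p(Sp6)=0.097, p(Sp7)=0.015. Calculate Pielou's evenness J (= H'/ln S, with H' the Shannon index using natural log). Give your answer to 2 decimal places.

0.73

H' = −Σ pᵢ ln pᵢ = −((-0.1052) + (-0.2263) + (-0.2452) + (-0.3280) + (-0.2263) + (-0.2263) + (-0.0630)) = 1.4203 (working shown to 4 dp, full precision carried).
With S = 7 species, ln S = 1.9459, so J = 1.4203/1.9459 = 0.7299, i.e. 0.73 to 2 decimal places.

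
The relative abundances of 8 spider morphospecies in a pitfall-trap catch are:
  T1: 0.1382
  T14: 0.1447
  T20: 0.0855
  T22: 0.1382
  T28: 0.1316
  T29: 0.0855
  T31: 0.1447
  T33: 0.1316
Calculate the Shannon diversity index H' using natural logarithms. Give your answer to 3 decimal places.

2.061

Each pᵢ ln pᵢ term (working shown to 5 dp, full precision carried): 0.1382×(-1.97905)=-0.27351, 0.1447×(-1.93309)=-0.27972, 0.0855×(-2.45924)=-0.21026, 0.1382×(-1.97905)=-0.27351, 0.1316×(-2.02799)=-0.26688, 0.0855×(-2.45924)=-0.21026, 0.1447×(-1.93309)=-0.27972, 0.1316×(-2.02799)=-0.26688.
Sum = -2.06074, so H' = 2.061.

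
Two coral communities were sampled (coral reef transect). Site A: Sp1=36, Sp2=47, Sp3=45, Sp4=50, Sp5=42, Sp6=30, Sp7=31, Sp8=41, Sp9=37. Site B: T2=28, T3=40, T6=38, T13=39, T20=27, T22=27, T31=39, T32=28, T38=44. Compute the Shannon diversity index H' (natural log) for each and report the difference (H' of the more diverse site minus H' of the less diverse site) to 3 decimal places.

0.004

Site A: N=359, proportions 0.10028, 0.13092, 0.12535, 0.13928, 0.11699, 0.08357, 0.08635, 0.11421, 0.10306, giving H' = 2.18361 (working shown to 5 dp, full precision carried).
Site B: N=310, proportions 0.09032, 0.12903, 0.12258, 0.12581, 0.0871, 0.0871, 0.12581, 0.09032, 0.14194, giving H' = 2.17972.
Difference = |2.18361 − 2.17972| = 0.00389, i.e. 0.004 to 3 decimal places.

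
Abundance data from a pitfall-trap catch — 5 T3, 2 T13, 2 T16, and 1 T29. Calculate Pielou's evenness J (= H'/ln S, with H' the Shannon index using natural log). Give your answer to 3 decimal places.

Total N = 5+2+2+1 = 10, so the proportions are 0.5, 0.2, 0.2, 0.1 (working shown to 5 dp, full precision carried).
H' = −Σ pᵢ ln pᵢ = −((-0.34657) + (-0.32189) + (-0.32189) + (-0.23026)) = 1.22061.
With S = 4 species, ln S = 1.38629, so J = 1.22061/1.38629 = 0.88048, i.e. 0.880 to 3 decimal places.

0.880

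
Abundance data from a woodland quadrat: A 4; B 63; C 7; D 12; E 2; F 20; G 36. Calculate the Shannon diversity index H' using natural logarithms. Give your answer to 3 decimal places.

1.495

Total N = 4+63+7+12+2+20+36 = 144, so the proportions are 0.02778, 0.4375, 0.04861, 0.08333, 0.01389, 0.13889, 0.25 (working shown to 5 dp, full precision carried).
Each pᵢ ln pᵢ term: 0.02778×(-3.58352)=-0.09954, 0.4375×(-0.82668)=-0.36167, 0.04861×(-3.02390)=-0.14700, 0.08333×(-2.48491)=-0.20708, 0.01389×(-4.27667)=-0.05940, 0.13889×(-1.97408)=-0.27418, 0.25×(-1.38629)=-0.34657.
Sum = -1.49543, so H' = 1.495.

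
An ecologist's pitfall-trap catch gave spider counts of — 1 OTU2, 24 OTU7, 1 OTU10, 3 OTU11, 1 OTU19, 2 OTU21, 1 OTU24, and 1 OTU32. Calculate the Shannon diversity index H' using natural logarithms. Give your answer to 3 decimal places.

Total N = 1+24+1+3+1+2+1+1 = 34, so the proportions are 0.02941, 0.70588, 0.02941, 0.08824, 0.02941, 0.05882, 0.02941, 0.02941 (working shown to 5 dp, full precision carried).
Each pᵢ ln pᵢ term: 0.02941×(-3.52636)=-0.10372, 0.70588×(-0.34831)=-0.24586, 0.02941×(-3.52636)=-0.10372, 0.08824×(-2.42775)=-0.21421, 0.02941×(-3.52636)=-0.10372, 0.05882×(-2.83321)=-0.16666, 0.02941×(-3.52636)=-0.10372, 0.02941×(-3.52636)=-0.10372.
Sum = -1.14532, so H' = 1.145.

1.145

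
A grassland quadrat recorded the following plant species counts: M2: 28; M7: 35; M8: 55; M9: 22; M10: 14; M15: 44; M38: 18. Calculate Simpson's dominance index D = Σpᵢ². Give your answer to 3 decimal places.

0.171

Total N = 28+35+55+22+14+44+18 = 216, so the proportions are 0.12963, 0.16204, 0.25463, 0.10185, 0.06481, 0.2037, 0.08333 (working shown to 5 dp, full precision carried).
D = 0.12963² + 0.16204² + 0.25463² + 0.10185² + 0.06481² + 0.2037² + 0.08333² = 0.01680 + 0.02626 + 0.06484 + 0.01037 + 0.00420 + 0.04150 + 0.00694 = 0.17091.
To 3 decimal places, D = 0.171.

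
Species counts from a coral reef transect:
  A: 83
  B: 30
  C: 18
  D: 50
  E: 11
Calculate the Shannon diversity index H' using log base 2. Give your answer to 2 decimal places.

2.00

Total N = 83+30+18+50+11 = 192, so the proportions are 0.4323, 0.1562, 0.0938, 0.2604, 0.0573 (working shown to 4 dp, full precision carried).
Each pᵢ log₂ pᵢ term: 0.4323×(-1.2099)=-0.5230, 0.1562×(-2.6781)=-0.4184, 0.0938×(-3.4150)=-0.3202, 0.2604×(-1.9411)=-0.5055, 0.0573×(-4.1255)=-0.2364.
Sum = -2.0035, so H' = 2.00.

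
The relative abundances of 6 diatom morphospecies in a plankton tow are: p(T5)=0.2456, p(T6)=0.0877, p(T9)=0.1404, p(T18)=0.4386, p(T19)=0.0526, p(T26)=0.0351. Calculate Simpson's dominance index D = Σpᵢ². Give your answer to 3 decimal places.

0.284

D = 0.2456² + 0.0877² + 0.1404² + 0.4386² + 0.0526² + 0.0351² = 0.06032 + 0.00769 + 0.01971 + 0.19237 + 0.00277 + 0.00123 = 0.28409 (working shown to 5 dp, full precision carried).
To 3 decimal places, D = 0.284.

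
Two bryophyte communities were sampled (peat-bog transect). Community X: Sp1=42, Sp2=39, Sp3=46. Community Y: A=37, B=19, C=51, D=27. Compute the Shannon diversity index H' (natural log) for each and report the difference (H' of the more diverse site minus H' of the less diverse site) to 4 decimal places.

0.2264

Community X: N=127, proportions 0.330709, 0.307087, 0.362205, giving H' = 1.096325 (working shown to 6 dp, full precision carried).
Community Y: N=134, proportions 0.276119, 0.141791, 0.380597, 0.201493, giving H' = 1.322773.
Difference = |1.096325 − 1.322773| = 0.226448, i.e. 0.2264 to 4 decimal places.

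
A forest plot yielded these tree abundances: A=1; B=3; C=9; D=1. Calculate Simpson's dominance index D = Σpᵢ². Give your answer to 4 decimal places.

0.4694

Total N = 1+3+9+1 = 14, so the proportions are 0.071429, 0.214286, 0.642857, 0.071429 (working shown to 6 dp, full precision carried).
D = 0.071429² + 0.214286² + 0.642857² + 0.071429² = 0.005102 + 0.045918 + 0.413265 + 0.005102 = 0.469388.
To 4 decimal places, D = 0.4694.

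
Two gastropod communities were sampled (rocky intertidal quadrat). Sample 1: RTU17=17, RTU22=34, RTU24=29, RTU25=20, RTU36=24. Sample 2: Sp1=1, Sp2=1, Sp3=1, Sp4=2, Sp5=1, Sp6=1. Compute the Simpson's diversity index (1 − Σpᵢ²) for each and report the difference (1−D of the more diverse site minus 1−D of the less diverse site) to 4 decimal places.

Sample 1: N=124, proportions 0.1370968, 0.2741935, 0.233871, 0.1612903, 0.1935484, giving 1−D = 0.7878512 (working shown to 7 dp, full precision carried).
Sample 2: N=7, proportions 0.1428571, 0.1428571, 0.1428571, 0.2857143, 0.1428571, 0.1428571, giving 1−D = 0.8163265.
Difference = |0.7878512 − 0.8163265| = 0.0284753, i.e. 0.0285 to 4 decimal places.

0.0285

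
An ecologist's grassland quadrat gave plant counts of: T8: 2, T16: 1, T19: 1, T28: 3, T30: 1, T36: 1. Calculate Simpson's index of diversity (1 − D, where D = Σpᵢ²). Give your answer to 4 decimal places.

0.7901

Total N = 2+1+1+3+1+1 = 9, so the proportions are 0.222222, 0.111111, 0.111111, 0.333333, 0.111111, 0.111111 (working shown to 6 dp, full precision carried).
D = 0.222222² + 0.111111² + 0.111111² + 0.333333² + 0.111111² + 0.111111² = 0.049383 + 0.012346 + 0.012346 + 0.111111 + 0.012346 + 0.012346 = 0.209877.
So 1 − D = 0.790123, i.e. 0.7901 to 4 decimal places.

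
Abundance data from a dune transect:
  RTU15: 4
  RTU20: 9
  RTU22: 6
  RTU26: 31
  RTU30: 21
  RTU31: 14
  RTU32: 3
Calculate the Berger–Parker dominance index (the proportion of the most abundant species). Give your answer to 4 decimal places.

0.3523

Total N = 4+9+6+31+21+14+3 = 88, so the proportions are 0.045455, 0.102273, 0.068182, 0.352273, 0.238636, 0.159091, 0.034091 (working shown to 6 dp, full precision carried).
The largest proportion is 0.352273, i.e. d = 0.3523 to 4 decimal places.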